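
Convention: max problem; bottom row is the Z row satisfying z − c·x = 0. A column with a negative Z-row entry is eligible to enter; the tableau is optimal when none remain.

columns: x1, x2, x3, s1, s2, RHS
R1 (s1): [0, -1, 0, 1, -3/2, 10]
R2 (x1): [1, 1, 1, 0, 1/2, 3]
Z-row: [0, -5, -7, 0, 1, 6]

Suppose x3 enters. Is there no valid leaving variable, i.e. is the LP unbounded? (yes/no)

no

Column x3 has positive entries in row(s) 2, so the ratio test bounds it — not unbounded.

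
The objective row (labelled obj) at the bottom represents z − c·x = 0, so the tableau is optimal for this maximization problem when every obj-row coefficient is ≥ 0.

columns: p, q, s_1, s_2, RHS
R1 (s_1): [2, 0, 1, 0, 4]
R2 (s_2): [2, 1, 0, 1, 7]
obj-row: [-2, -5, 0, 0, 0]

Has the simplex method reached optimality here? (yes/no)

The obj-row has a negative entry -5 in column q, so it is not optimal.

no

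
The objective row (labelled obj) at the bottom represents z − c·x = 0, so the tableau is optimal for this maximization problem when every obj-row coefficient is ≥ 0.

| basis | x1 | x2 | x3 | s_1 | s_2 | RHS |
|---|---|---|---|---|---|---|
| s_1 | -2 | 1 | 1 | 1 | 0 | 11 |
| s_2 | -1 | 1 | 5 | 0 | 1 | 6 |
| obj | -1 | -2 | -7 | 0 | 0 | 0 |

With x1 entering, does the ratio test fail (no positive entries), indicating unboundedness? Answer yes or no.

Every constraint-row entry in column x1 is ≤ 0, so increasing x1 is unbounded.

yes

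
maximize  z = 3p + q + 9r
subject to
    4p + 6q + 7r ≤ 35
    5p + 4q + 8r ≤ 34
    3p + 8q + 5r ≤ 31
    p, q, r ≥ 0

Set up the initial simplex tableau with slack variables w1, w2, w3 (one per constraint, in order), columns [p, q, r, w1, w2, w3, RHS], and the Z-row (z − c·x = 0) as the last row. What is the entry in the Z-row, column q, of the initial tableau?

-1

The Z-row carries the negated objective coefficients: the q entry is -1.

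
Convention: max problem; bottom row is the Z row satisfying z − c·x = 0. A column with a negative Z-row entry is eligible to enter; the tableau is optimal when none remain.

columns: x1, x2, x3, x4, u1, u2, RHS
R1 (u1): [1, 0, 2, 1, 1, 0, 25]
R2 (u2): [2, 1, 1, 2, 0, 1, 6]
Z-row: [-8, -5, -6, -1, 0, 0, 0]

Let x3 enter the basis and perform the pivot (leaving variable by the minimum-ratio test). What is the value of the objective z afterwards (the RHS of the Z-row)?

36

Ratio test on column x3 — row 1: 25/2 = 25/2; row 2: 6/1 = 6. Minimum is 6 at row 2 (u2 leaves); pivot element 1.
Pivot on row 2; the Z-row RHS becomes 0 − (-6)·6 = 36.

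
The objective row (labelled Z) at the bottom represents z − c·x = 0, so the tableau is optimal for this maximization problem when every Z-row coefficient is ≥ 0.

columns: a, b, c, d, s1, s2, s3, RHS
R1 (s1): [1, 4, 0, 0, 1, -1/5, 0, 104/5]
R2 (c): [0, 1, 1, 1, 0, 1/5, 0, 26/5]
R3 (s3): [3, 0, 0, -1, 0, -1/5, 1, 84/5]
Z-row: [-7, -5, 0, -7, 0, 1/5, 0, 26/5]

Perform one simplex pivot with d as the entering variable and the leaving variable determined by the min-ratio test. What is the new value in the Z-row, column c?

Ratio test on column d — row 1: entry 0 ≤ 0; row 2: (26/5)/1 = 26/5; row 3: entry -1 ≤ 0. Minimum is 26/5 at row 2 (c leaves); pivot element 1.
Divide row 2 by 1; eliminate column d from the other rows.
Z-row update in column c: 0 − (-7)·1 = 7.

7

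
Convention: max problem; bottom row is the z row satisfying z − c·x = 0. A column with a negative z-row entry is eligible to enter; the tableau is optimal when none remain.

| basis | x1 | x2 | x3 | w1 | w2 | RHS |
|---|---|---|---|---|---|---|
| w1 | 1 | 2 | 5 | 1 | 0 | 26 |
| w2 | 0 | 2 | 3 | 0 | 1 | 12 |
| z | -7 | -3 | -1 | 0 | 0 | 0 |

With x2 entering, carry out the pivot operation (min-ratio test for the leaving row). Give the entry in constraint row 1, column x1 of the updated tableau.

Ratio test on column x2 — row 1: 26/2 = 13; row 2: 12/2 = 6. Minimum is 6 at row 2 (w2 leaves); pivot element 2.
Divide row 2 by 2; eliminate column x2 from the other rows.
Row 1 update in column x1: 1 − 2·0 = 1.

1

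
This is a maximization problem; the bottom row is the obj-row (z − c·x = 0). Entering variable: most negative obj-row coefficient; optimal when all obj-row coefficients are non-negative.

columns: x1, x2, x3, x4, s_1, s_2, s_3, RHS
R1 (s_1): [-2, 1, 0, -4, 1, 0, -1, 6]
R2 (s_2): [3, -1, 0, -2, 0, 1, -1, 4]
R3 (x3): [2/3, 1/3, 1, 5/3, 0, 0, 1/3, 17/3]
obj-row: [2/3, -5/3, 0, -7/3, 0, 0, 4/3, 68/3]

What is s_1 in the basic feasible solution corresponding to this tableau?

6

s_1 is basic (row 1); its value is the RHS of that row, 6.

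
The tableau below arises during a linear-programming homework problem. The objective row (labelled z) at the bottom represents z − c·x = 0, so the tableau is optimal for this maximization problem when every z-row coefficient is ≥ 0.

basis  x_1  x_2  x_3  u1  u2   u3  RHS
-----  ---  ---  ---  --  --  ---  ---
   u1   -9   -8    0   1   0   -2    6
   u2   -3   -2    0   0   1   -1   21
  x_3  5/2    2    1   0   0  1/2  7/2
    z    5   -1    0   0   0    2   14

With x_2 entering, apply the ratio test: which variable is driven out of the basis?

Column x_2 entries and ratios — u1: -8 ≤ 0, skip; u2: -2 ≤ 0, skip; x_3: (7/2)/2 = 7/4.
Smallest ratio is 7/4 in the row of x_3, so x_3 leaves.

x_3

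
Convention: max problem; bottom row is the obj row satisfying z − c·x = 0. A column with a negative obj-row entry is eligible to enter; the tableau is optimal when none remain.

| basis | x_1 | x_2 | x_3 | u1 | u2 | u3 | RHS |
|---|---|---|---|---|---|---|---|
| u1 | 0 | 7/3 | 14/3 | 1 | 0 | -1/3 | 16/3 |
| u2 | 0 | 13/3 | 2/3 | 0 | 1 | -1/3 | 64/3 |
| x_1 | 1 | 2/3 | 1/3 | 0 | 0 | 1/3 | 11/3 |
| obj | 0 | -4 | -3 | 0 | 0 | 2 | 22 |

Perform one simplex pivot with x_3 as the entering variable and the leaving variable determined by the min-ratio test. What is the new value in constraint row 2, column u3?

Ratio test on column x_3 — row 1: (16/3)/(14/3) = 8/7; row 2: (64/3)/(2/3) = 32; row 3: (11/3)/(1/3) = 11. Minimum is 8/7 at row 1 (u1 leaves); pivot element 14/3.
Divide row 1 by 14/3; eliminate column x_3 from the other rows.
Row 2 update in column u3: -1/3 − (2/3)·(-1/14) = -2/7.

-2/7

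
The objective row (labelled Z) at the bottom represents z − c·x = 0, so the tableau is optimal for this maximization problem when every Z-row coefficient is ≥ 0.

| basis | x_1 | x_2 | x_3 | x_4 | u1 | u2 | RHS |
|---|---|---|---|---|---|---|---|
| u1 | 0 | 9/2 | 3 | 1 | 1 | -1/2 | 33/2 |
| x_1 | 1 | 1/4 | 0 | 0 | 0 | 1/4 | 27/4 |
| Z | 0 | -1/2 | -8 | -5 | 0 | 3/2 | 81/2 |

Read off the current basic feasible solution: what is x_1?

x_1 is basic (row 2); its value is the RHS of that row, 27/4.

27/4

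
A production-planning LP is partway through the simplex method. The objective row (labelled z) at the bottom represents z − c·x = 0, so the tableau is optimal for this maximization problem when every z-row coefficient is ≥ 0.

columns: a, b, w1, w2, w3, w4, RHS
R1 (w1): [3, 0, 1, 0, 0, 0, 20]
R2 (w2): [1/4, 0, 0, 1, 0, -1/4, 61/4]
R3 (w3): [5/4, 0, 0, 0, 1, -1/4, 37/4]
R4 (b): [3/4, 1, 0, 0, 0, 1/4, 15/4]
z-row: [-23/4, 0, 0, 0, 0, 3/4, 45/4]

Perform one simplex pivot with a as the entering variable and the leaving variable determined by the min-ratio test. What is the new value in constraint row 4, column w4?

1/3

Ratio test on column a — row 1: 20/3 = 20/3; row 2: (61/4)/(1/4) = 61; row 3: (37/4)/(5/4) = 37/5; row 4: (15/4)/(3/4) = 5. Minimum is 5 at row 4 (b leaves); pivot element 3/4.
Divide row 4 by 3/4; eliminate column a from the other rows.
In the new row 4, the w4 entry is the old entry divided by the pivot: (1/4)/(3/4) = 1/3.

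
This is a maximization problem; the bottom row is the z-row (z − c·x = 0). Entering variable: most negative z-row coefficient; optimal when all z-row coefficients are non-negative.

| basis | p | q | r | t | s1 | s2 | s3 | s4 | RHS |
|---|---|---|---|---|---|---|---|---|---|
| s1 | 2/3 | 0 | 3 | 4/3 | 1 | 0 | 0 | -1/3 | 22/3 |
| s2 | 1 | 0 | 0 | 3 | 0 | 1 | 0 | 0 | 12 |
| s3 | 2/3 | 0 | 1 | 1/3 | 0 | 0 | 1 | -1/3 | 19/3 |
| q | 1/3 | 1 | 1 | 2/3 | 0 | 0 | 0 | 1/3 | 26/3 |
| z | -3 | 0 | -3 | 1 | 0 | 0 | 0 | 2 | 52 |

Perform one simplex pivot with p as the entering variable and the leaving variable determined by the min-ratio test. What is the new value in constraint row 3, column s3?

3/2

Ratio test on column p — row 1: (22/3)/(2/3) = 11; row 2: 12/1 = 12; row 3: (19/3)/(2/3) = 19/2; row 4: (26/3)/(1/3) = 26. Minimum is 19/2 at row 3 (s3 leaves); pivot element 2/3.
Divide row 3 by 2/3; eliminate column p from the other rows.
In the new row 3, the s3 entry is the old entry divided by the pivot: 1/(2/3) = 3/2.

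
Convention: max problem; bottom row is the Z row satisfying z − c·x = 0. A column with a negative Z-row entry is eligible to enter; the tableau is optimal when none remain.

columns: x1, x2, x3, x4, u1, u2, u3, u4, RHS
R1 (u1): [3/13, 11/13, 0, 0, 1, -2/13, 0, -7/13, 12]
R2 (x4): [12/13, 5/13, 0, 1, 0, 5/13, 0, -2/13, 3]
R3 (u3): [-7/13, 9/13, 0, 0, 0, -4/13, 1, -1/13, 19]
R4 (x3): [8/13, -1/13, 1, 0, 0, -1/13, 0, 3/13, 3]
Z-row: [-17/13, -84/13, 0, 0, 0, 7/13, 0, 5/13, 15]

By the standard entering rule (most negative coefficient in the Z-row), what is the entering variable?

x2

Negative Z-row entries: x1: -17/13, x2: -84/13.
The most negative is -84/13 in column x2, so x2 enters.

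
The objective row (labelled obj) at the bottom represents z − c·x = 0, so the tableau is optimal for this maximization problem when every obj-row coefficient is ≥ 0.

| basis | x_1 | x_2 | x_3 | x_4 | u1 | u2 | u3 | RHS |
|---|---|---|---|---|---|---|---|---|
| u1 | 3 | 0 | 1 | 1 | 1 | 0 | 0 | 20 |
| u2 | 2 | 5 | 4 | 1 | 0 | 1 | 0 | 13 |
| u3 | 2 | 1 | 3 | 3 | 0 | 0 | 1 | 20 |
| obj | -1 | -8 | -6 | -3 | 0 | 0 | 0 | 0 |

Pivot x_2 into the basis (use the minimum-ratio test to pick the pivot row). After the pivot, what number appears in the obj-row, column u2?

8/5

Ratio test on column x_2 — row 1: entry 0 ≤ 0; row 2: 13/5 = 13/5; row 3: 20/1 = 20. Minimum is 13/5 at row 2 (u2 leaves); pivot element 5.
Divide row 2 by 5; eliminate column x_2 from the other rows.
obj-row update in column u2: 0 − (-8)·(1/5) = 8/5.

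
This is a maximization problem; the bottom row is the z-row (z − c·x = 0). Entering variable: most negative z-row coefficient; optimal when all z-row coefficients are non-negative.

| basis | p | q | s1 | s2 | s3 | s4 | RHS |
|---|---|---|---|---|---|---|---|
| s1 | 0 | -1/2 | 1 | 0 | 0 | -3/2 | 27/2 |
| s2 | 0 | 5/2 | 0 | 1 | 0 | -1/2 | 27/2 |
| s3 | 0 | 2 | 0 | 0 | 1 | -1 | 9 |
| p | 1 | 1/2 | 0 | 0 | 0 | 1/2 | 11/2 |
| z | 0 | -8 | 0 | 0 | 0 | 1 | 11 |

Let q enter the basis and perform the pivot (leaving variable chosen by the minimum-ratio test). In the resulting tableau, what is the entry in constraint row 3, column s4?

Ratio test on column q — row 1: entry -1/2 ≤ 0; row 2: (27/2)/(5/2) = 27/5; row 3: 9/2 = 9/2; row 4: (11/2)/(1/2) = 11. Minimum is 9/2 at row 3 (s3 leaves); pivot element 2.
Divide row 3 by 2; eliminate column q from the other rows.
In the new row 3, the s4 entry is the old entry divided by the pivot: (-1)/2 = -1/2.

-1/2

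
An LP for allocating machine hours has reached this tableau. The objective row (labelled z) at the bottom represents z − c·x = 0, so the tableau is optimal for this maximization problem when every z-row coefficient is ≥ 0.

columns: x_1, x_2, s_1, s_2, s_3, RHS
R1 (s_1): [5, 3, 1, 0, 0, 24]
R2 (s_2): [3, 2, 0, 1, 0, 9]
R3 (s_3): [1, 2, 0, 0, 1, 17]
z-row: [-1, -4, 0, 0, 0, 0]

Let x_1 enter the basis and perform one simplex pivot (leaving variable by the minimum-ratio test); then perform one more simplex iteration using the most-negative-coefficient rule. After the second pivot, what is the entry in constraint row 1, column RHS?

Ratio test on column x_1 — row 1: 24/5 = 24/5; row 2: 9/3 = 3; row 3: 17/1 = 17. Minimum is 3 at row 2 (s_2 leaves); pivot element 3.
Divide row 2 by 3; eliminate column x_1 from the other rows.
Second iteration: most negative z-row entry is -10/3 in column x_2, so x_2 enters.
Ratio test on column x_2 — row 1: entry -1/3 ≤ 0; row 2: 3/(2/3) = 9/2; row 3: 14/(4/3) = 21/2. Minimum is 9/2 at row 2 (x_1 leaves); pivot element 2/3.
Divide row 2 by 2/3; eliminate column x_2 from the other rows.
After both pivots, the entry at constraint row 1, column RHS is 21/2.

21/2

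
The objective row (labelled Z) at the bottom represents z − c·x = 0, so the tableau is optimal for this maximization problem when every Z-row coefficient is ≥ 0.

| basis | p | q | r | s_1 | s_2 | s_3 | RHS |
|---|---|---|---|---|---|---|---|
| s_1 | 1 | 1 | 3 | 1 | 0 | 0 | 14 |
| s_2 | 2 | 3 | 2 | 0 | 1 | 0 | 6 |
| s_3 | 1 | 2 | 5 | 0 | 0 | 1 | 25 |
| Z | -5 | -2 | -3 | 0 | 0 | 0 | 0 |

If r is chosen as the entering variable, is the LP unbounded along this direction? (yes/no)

Column r has positive entries in row(s) 1, 2, 3, so the ratio test bounds it — not unbounded.

no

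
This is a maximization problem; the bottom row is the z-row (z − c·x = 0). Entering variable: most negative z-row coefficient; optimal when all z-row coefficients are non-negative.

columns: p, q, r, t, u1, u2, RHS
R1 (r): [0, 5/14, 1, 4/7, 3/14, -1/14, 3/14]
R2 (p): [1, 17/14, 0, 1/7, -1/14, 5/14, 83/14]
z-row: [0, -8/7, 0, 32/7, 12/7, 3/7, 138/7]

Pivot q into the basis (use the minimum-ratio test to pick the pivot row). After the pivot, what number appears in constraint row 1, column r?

14/5

Ratio test on column q — row 1: (3/14)/(5/14) = 3/5; row 2: (83/14)/(17/14) = 83/17. Minimum is 3/5 at row 1 (r leaves); pivot element 5/14.
Divide row 1 by 5/14; eliminate column q from the other rows.
In the new row 1, the r entry is the old entry divided by the pivot: 1/(5/14) = 14/5.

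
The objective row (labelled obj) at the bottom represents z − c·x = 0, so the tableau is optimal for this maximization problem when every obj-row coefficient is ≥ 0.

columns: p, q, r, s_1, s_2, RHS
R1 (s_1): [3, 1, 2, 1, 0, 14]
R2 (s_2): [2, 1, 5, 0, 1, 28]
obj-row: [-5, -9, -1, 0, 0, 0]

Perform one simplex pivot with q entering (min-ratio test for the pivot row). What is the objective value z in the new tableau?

Ratio test on column q — row 1: 14/1 = 14; row 2: 28/1 = 28. Minimum is 14 at row 1 (s_1 leaves); pivot element 1.
Pivot on row 1; the obj-row RHS becomes 0 − (-9)·14 = 126.

126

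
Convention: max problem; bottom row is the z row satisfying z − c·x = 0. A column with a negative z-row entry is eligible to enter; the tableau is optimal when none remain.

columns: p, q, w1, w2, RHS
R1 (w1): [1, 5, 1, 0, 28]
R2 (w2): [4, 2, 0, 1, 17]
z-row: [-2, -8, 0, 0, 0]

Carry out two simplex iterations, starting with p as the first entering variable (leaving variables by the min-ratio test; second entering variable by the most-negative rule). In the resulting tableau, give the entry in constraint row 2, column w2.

5/18

Ratio test on column p — row 1: 28/1 = 28; row 2: 17/4 = 17/4. Minimum is 17/4 at row 2 (w2 leaves); pivot element 4.
Divide row 2 by 4; eliminate column p from the other rows.
Second iteration: most negative z-row entry is -7 in column q, so q enters.
Ratio test on column q — row 1: (95/4)/(9/2) = 95/18; row 2: (17/4)/(1/2) = 17/2. Minimum is 95/18 at row 1 (w1 leaves); pivot element 9/2.
Divide row 1 by 9/2; eliminate column q from the other rows.
After both pivots, the entry at constraint row 2, column w2 is 5/18.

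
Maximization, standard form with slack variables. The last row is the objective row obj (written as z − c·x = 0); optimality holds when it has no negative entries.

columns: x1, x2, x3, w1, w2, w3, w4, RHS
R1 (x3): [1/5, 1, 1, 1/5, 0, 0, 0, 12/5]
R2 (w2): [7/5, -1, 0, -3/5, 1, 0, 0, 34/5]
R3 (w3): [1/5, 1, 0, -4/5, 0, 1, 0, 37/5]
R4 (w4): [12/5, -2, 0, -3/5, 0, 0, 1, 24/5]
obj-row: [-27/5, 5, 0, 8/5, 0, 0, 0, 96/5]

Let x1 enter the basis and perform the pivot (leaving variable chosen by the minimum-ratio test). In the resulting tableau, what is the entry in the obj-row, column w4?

Ratio test on column x1 — row 1: (12/5)/(1/5) = 12; row 2: (34/5)/(7/5) = 34/7; row 3: (37/5)/(1/5) = 37; row 4: (24/5)/(12/5) = 2. Minimum is 2 at row 4 (w4 leaves); pivot element 12/5.
Divide row 4 by 12/5; eliminate column x1 from the other rows.
obj-row update in column w4: 0 − (-27/5)·(5/12) = 9/4.

9/4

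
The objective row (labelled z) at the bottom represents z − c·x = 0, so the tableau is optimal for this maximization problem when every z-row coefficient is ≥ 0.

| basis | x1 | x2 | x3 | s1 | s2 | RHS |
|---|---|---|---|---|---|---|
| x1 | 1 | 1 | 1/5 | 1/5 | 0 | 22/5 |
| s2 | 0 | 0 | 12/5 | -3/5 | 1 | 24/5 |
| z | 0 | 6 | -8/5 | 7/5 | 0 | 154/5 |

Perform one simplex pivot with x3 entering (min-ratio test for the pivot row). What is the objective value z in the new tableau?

Ratio test on column x3 — row 1: (22/5)/(1/5) = 22; row 2: (24/5)/(12/5) = 2. Minimum is 2 at row 2 (s2 leaves); pivot element 12/5.
Pivot on row 2; the z-row RHS becomes 154/5 − (-8/5)·2 = 34.

34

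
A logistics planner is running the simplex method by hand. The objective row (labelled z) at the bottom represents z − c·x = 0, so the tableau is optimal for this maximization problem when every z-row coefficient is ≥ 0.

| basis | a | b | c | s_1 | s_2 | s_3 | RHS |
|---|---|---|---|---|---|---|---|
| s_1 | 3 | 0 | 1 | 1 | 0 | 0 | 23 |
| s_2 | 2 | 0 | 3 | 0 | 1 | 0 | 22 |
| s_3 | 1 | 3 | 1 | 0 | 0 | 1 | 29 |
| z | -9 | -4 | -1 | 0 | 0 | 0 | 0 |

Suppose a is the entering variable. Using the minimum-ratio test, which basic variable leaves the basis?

s_1

Column a entries and ratios — s_1: 23/3 = 23/3; s_2: 22/2 = 11; s_3: 29/1 = 29.
Smallest ratio is 23/3 in the row of s_1, so s_1 leaves.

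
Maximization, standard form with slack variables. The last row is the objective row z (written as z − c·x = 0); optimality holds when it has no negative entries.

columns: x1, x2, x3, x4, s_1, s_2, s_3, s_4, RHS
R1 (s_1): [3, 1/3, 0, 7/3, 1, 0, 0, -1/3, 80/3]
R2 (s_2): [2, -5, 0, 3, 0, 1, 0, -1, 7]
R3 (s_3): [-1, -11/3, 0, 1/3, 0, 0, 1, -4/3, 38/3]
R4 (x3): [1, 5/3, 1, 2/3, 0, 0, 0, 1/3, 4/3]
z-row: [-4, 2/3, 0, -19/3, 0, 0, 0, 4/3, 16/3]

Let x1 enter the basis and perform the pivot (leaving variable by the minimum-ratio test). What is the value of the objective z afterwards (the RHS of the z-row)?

32/3

Ratio test on column x1 — row 1: (80/3)/3 = 80/9; row 2: 7/2 = 7/2; row 3: entry -1 ≤ 0; row 4: (4/3)/1 = 4/3. Minimum is 4/3 at row 4 (x3 leaves); pivot element 1.
Pivot on row 4; the z-row RHS becomes 16/3 − (-4)·(4/3) = 32/3.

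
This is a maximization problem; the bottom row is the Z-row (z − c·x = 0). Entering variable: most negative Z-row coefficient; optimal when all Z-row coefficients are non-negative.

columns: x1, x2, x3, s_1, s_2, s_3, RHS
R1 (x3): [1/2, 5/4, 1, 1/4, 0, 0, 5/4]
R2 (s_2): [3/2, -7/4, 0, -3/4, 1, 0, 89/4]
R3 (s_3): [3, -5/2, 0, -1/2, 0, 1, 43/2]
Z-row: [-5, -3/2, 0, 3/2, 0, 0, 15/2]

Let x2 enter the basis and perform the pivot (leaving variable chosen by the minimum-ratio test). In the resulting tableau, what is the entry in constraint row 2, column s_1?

-2/5

Ratio test on column x2 — row 1: (5/4)/(5/4) = 1; row 2: entry -7/4 ≤ 0; row 3: entry -5/2 ≤ 0. Minimum is 1 at row 1 (x3 leaves); pivot element 5/4.
Divide row 1 by 5/4; eliminate column x2 from the other rows.
Row 2 update in column s_1: -3/4 − (-7/4)·(1/5) = -2/5.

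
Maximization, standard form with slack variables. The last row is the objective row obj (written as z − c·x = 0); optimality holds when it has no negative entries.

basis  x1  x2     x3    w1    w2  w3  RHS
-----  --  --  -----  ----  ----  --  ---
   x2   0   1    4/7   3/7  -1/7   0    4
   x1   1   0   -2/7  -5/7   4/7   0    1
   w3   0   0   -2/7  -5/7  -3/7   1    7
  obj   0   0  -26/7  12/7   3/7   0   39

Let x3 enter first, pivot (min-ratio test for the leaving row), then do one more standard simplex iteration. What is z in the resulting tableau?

Ratio test on column x3 — row 1: 4/(4/7) = 7; row 2: entry -2/7 ≤ 0; row 3: entry -2/7 ≤ 0. Minimum is 7 at row 1 (x2 leaves); pivot element 4/7.
Pivot on row 1; the obj-row RHS becomes 39 − (-26/7)·7 = 65.
Next entering variable (most negative obj-row entry -1/2): w2.
Ratio test on column w2 — row 1: entry -1/4 ≤ 0; row 2: 3/(1/2) = 6; row 3: entry -1/2 ≤ 0. Minimum is 6 at row 2 (x1 leaves); pivot element 1/2.
After the second pivot the obj-row RHS is 65 − (-1/2)·6 = 68.

68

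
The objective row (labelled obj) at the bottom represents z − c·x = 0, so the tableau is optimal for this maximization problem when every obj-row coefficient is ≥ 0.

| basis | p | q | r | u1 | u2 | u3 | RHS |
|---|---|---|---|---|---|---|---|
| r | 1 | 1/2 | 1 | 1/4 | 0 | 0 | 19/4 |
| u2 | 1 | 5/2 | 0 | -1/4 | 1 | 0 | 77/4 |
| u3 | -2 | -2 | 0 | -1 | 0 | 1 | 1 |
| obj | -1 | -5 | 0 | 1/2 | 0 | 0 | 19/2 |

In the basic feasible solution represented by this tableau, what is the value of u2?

u2 is basic (row 2); its value is the RHS of that row, 77/4.

77/4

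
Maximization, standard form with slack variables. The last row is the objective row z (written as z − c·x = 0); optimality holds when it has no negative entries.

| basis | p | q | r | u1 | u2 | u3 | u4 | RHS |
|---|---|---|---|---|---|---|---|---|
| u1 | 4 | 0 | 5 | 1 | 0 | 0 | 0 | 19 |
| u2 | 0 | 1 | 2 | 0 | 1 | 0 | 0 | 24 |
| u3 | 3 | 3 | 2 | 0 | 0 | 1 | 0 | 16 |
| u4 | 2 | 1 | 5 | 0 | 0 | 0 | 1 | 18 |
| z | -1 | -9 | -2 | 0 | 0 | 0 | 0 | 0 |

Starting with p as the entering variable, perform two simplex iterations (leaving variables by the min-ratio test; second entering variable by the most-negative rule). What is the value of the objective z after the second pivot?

10

Ratio test on column p — row 1: 19/4 = 19/4; row 2: entry 0 ≤ 0; row 3: 16/3 = 16/3; row 4: 18/2 = 9. Minimum is 19/4 at row 1 (u1 leaves); pivot element 4.
Pivot on row 1; the z-row RHS becomes 0 − (-1)·(19/4) = 19/4.
Next entering variable (most negative z-row entry -9): q.
Ratio test on column q — row 1: entry 0 ≤ 0; row 2: 24/1 = 24; row 3: (7/4)/3 = 7/12; row 4: (17/2)/1 = 17/2. Minimum is 7/12 at row 3 (u3 leaves); pivot element 3.
After the second pivot the z-row RHS is 19/4 − (-9)·(7/12) = 10.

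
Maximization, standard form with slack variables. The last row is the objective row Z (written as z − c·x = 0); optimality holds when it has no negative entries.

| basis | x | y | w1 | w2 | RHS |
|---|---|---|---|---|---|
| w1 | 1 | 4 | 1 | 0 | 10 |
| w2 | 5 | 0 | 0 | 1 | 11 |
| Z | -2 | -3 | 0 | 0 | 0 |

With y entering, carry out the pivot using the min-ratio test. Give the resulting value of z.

15/2

Ratio test on column y — row 1: 10/4 = 5/2; row 2: entry 0 ≤ 0. Minimum is 5/2 at row 1 (w1 leaves); pivot element 4.
Pivot on row 1; the Z-row RHS becomes 0 − (-3)·(5/2) = 15/2.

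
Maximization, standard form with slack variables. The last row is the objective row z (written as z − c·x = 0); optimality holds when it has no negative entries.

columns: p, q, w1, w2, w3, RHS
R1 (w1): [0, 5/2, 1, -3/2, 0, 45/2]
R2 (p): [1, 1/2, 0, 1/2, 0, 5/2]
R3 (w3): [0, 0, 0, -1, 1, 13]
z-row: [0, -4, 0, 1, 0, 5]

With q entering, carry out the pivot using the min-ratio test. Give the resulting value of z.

Ratio test on column q — row 1: (45/2)/(5/2) = 9; row 2: (5/2)/(1/2) = 5; row 3: entry 0 ≤ 0. Minimum is 5 at row 2 (p leaves); pivot element 1/2.
Pivot on row 2; the z-row RHS becomes 5 − (-4)·5 = 25.

25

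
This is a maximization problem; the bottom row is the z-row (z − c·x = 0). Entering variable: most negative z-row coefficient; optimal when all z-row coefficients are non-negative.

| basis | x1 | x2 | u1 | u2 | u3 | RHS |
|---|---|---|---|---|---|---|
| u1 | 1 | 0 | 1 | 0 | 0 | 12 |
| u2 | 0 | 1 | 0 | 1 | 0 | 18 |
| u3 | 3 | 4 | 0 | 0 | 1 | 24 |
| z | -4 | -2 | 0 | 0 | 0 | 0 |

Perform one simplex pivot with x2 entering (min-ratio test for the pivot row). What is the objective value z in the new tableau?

12

Ratio test on column x2 — row 1: entry 0 ≤ 0; row 2: 18/1 = 18; row 3: 24/4 = 6. Minimum is 6 at row 3 (u3 leaves); pivot element 4.
Pivot on row 3; the z-row RHS becomes 0 − (-2)·6 = 12.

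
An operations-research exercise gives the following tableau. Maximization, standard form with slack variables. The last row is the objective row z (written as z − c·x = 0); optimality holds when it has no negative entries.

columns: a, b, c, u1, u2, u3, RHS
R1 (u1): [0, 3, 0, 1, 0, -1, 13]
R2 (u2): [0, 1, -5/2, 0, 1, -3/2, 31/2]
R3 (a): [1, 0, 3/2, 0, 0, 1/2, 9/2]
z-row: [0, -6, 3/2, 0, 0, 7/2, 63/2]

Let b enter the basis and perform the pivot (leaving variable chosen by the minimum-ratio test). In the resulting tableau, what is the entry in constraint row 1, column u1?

1/3

Ratio test on column b — row 1: 13/3 = 13/3; row 2: (31/2)/1 = 31/2; row 3: entry 0 ≤ 0. Minimum is 13/3 at row 1 (u1 leaves); pivot element 3.
Divide row 1 by 3; eliminate column b from the other rows.
In the new row 1, the u1 entry is the old entry divided by the pivot: 1/3 = 1/3.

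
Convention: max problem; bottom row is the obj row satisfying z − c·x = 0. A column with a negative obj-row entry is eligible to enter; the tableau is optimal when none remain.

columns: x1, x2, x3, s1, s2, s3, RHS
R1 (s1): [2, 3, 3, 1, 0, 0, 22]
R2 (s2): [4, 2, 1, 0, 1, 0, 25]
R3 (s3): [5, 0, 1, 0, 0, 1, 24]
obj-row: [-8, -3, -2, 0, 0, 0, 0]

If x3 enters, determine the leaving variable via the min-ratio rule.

Column x3 entries and ratios — s1: 22/3 = 22/3; s2: 25/1 = 25; s3: 24/1 = 24.
Smallest ratio is 22/3 in the row of s1, so s1 leaves.

s1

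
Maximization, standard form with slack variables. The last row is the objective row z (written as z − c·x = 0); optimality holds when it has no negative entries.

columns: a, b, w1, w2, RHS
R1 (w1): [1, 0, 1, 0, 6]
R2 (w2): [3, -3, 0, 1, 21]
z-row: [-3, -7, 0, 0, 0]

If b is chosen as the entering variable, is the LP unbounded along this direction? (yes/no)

Every constraint-row entry in column b is ≤ 0, so increasing b is unbounded.

yes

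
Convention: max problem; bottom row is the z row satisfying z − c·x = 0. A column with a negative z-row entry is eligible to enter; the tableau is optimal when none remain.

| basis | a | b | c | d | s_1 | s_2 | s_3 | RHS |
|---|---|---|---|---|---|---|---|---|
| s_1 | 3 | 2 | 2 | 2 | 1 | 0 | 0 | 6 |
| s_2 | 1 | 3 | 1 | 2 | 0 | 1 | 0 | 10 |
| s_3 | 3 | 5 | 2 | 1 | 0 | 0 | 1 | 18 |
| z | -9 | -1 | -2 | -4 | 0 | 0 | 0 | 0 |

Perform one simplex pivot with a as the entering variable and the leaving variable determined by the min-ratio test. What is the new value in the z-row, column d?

Ratio test on column a — row 1: 6/3 = 2; row 2: 10/1 = 10; row 3: 18/3 = 6. Minimum is 2 at row 1 (s_1 leaves); pivot element 3.
Divide row 1 by 3; eliminate column a from the other rows.
z-row update in column d: -4 − (-9)·(2/3) = 2.

2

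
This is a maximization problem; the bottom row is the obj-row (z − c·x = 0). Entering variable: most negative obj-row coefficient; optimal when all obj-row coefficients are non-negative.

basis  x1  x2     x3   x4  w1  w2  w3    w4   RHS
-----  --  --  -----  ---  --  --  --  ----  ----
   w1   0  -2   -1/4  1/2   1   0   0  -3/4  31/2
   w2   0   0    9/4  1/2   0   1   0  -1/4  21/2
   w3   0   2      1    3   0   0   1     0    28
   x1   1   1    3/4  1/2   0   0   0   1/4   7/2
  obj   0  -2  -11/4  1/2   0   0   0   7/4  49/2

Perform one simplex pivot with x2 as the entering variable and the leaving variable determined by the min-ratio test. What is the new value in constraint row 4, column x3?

Ratio test on column x2 — row 1: entry -2 ≤ 0; row 2: entry 0 ≤ 0; row 3: 28/2 = 14; row 4: (7/2)/1 = 7/2. Minimum is 7/2 at row 4 (x1 leaves); pivot element 1.
Divide row 4 by 1; eliminate column x2 from the other rows.
In the new row 4, the x3 entry is the old entry divided by the pivot: (3/4)/1 = 3/4.

3/4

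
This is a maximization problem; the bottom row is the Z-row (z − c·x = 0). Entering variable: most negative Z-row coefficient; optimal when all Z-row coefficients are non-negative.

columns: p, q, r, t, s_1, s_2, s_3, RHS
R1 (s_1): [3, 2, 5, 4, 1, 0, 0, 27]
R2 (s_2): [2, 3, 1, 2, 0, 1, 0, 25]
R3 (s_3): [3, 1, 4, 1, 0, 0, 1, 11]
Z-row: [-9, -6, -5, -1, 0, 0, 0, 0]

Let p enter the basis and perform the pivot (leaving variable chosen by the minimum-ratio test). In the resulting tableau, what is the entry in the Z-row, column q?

-3

Ratio test on column p — row 1: 27/3 = 9; row 2: 25/2 = 25/2; row 3: 11/3 = 11/3. Minimum is 11/3 at row 3 (s_3 leaves); pivot element 3.
Divide row 3 by 3; eliminate column p from the other rows.
Z-row update in column q: -6 − (-9)·(1/3) = -3.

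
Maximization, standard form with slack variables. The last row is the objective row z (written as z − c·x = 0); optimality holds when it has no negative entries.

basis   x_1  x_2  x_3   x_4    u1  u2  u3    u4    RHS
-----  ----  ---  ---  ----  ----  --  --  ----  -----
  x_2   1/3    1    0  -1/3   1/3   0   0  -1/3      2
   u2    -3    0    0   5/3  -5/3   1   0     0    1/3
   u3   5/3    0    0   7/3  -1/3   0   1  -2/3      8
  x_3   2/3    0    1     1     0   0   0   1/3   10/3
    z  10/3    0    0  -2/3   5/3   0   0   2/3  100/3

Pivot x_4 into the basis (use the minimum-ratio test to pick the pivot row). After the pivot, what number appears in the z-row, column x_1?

32/15

Ratio test on column x_4 — row 1: entry -1/3 ≤ 0; row 2: (1/3)/(5/3) = 1/5; row 3: 8/(7/3) = 24/7; row 4: (10/3)/1 = 10/3. Minimum is 1/5 at row 2 (u2 leaves); pivot element 5/3.
Divide row 2 by 5/3; eliminate column x_4 from the other rows.
z-row update in column x_1: 10/3 − (-2/3)·(-9/5) = 32/15.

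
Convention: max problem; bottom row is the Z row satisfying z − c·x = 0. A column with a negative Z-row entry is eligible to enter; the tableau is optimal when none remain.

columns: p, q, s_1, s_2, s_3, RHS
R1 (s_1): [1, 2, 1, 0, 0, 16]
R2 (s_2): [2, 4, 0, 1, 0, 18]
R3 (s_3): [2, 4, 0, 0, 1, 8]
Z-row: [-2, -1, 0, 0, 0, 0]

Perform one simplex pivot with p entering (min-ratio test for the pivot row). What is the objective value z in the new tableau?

8

Ratio test on column p — row 1: 16/1 = 16; row 2: 18/2 = 9; row 3: 8/2 = 4. Minimum is 4 at row 3 (s_3 leaves); pivot element 2.
Pivot on row 3; the Z-row RHS becomes 0 − (-2)·4 = 8.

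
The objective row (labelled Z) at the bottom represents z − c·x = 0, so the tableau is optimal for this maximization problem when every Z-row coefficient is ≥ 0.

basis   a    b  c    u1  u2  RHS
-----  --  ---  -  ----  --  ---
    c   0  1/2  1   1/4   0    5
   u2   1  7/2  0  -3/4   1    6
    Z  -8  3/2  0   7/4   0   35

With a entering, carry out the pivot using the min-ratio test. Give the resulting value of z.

Ratio test on column a — row 1: entry 0 ≤ 0; row 2: 6/1 = 6. Minimum is 6 at row 2 (u2 leaves); pivot element 1.
Pivot on row 2; the Z-row RHS becomes 35 − (-8)·6 = 83.

83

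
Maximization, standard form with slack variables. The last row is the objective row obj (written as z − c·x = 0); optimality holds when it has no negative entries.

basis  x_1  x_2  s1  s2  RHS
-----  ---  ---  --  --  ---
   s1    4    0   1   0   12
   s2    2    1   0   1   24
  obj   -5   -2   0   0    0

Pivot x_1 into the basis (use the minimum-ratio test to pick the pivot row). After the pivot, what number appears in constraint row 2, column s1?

Ratio test on column x_1 — row 1: 12/4 = 3; row 2: 24/2 = 12. Minimum is 3 at row 1 (s1 leaves); pivot element 4.
Divide row 1 by 4; eliminate column x_1 from the other rows.
Row 2 update in column s1: 0 − 2·(1/4) = -1/2.

-1/2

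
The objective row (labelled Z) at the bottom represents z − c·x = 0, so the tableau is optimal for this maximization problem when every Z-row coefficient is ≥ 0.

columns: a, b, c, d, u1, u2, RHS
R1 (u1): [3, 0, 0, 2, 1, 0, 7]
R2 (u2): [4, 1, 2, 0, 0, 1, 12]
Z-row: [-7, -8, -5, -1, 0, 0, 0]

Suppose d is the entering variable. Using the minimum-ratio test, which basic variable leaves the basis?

u1

Column d entries and ratios — u1: 7/2 = 7/2; u2: 0 ≤ 0, skip.
Smallest ratio is 7/2 in the row of u1, so u1 leaves.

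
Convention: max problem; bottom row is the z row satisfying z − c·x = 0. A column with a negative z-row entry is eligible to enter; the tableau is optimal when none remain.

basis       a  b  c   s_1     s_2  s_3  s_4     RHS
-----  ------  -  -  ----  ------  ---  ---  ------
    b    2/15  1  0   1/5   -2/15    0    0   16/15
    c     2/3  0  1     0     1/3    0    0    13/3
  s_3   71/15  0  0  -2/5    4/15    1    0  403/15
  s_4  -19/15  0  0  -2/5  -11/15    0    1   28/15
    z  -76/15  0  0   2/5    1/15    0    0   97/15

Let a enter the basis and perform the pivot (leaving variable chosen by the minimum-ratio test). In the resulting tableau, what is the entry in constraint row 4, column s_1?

Ratio test on column a — row 1: (16/15)/(2/15) = 8; row 2: (13/3)/(2/3) = 13/2; row 3: (403/15)/(71/15) = 403/71; row 4: entry -19/15 ≤ 0. Minimum is 403/71 at row 3 (s_3 leaves); pivot element 71/15.
Divide row 3 by 71/15; eliminate column a from the other rows.
Row 4 update in column s_1: -2/5 − (-19/15)·(-6/71) = -36/71.

-36/71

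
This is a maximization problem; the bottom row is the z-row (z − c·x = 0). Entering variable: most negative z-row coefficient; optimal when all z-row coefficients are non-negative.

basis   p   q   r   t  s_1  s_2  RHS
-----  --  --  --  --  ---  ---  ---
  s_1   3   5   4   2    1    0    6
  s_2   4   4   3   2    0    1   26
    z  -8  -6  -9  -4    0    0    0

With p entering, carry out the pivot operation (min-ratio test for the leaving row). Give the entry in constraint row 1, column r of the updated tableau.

4/3

Ratio test on column p — row 1: 6/3 = 2; row 2: 26/4 = 13/2. Minimum is 2 at row 1 (s_1 leaves); pivot element 3.
Divide row 1 by 3; eliminate column p from the other rows.
In the new row 1, the r entry is the old entry divided by the pivot: 4/3 = 4/3.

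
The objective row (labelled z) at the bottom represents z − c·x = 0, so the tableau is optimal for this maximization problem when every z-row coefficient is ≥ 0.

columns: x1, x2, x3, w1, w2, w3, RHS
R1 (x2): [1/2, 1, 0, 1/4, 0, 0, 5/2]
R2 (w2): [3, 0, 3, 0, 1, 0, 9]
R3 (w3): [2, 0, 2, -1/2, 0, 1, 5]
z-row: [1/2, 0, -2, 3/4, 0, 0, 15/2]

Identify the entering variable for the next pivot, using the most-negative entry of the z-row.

x3

Negative z-row entries: x3: -2.
The most negative is -2 in column x3, so x3 enters.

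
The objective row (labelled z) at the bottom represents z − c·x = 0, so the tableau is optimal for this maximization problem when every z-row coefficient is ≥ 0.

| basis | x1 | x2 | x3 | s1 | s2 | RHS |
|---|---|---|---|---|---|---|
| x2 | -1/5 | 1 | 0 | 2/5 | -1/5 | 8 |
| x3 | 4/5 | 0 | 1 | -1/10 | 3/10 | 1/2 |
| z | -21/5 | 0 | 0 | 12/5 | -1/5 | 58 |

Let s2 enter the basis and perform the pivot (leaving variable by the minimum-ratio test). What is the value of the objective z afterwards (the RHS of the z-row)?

175/3

Ratio test on column s2 — row 1: entry -1/5 ≤ 0; row 2: (1/2)/(3/10) = 5/3. Minimum is 5/3 at row 2 (x3 leaves); pivot element 3/10.
Pivot on row 2; the z-row RHS becomes 58 − (-1/5)·(5/3) = 175/3.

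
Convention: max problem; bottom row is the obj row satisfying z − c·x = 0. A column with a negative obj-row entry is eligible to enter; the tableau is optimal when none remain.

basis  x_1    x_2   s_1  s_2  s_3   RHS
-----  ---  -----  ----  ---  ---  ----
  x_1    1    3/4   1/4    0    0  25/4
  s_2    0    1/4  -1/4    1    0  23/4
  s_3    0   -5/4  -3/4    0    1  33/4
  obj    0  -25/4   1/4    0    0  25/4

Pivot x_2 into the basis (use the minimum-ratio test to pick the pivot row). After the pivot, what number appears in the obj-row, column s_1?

7/3

Ratio test on column x_2 — row 1: (25/4)/(3/4) = 25/3; row 2: (23/4)/(1/4) = 23; row 3: entry -5/4 ≤ 0. Minimum is 25/3 at row 1 (x_1 leaves); pivot element 3/4.
Divide row 1 by 3/4; eliminate column x_2 from the other rows.
obj-row update in column s_1: 1/4 − (-25/4)·(1/3) = 7/3.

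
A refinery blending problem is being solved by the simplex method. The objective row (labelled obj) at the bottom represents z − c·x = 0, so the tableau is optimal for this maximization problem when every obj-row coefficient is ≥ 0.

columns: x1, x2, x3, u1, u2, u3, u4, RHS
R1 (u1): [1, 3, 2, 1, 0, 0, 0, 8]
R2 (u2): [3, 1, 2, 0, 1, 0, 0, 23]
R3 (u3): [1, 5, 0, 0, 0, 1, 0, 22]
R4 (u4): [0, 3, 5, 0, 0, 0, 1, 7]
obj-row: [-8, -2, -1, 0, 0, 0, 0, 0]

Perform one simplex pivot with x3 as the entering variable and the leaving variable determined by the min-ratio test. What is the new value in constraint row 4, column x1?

Ratio test on column x3 — row 1: 8/2 = 4; row 2: 23/2 = 23/2; row 3: entry 0 ≤ 0; row 4: 7/5 = 7/5. Minimum is 7/5 at row 4 (u4 leaves); pivot element 5.
Divide row 4 by 5; eliminate column x3 from the other rows.
In the new row 4, the x1 entry is the old entry divided by the pivot: 0/5 = 0.

0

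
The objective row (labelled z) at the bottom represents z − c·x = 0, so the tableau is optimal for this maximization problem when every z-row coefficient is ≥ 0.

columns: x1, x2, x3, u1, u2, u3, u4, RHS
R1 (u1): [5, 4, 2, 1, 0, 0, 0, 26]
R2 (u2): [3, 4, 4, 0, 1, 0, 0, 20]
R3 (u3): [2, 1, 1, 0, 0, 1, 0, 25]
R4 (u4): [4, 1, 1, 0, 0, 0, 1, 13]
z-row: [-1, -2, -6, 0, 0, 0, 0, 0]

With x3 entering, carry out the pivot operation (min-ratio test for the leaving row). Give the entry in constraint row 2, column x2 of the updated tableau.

Ratio test on column x3 — row 1: 26/2 = 13; row 2: 20/4 = 5; row 3: 25/1 = 25; row 4: 13/1 = 13. Minimum is 5 at row 2 (u2 leaves); pivot element 4.
Divide row 2 by 4; eliminate column x3 from the other rows.
In the new row 2, the x2 entry is the old entry divided by the pivot: 4/4 = 1.

1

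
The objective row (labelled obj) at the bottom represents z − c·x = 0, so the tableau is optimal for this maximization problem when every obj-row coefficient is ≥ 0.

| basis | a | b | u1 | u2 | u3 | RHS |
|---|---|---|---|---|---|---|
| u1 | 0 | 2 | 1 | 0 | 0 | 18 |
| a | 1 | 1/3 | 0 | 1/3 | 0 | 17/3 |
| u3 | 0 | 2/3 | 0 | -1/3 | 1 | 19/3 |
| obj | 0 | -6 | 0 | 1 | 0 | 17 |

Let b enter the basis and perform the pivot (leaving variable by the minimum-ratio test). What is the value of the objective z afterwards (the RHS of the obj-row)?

71

Ratio test on column b — row 1: 18/2 = 9; row 2: (17/3)/(1/3) = 17; row 3: (19/3)/(2/3) = 19/2. Minimum is 9 at row 1 (u1 leaves); pivot element 2.
Pivot on row 1; the obj-row RHS becomes 17 − (-6)·9 = 71.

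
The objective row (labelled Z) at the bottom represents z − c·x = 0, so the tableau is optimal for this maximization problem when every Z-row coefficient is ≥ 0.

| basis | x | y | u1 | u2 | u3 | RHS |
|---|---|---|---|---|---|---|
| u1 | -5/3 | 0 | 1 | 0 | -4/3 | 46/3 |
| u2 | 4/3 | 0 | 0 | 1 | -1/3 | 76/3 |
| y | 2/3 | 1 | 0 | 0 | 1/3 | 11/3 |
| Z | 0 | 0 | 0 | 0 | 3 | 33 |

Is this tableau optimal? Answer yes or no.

yes

Every Z-row coefficient is ≥ 0, so the tableau is optimal.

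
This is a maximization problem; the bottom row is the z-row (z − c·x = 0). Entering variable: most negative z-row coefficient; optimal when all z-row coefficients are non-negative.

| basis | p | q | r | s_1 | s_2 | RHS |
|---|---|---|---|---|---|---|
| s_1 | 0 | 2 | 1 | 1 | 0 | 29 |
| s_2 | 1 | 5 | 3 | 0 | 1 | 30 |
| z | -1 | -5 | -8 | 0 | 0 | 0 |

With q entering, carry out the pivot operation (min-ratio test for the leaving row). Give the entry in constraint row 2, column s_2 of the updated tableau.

Ratio test on column q — row 1: 29/2 = 29/2; row 2: 30/5 = 6. Minimum is 6 at row 2 (s_2 leaves); pivot element 5.
Divide row 2 by 5; eliminate column q from the other rows.
In the new row 2, the s_2 entry is the old entry divided by the pivot: 1/5 = 1/5.

1/5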